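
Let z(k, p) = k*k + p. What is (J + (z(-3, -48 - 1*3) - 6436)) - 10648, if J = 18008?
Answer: 882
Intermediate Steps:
z(k, p) = p + k² (z(k, p) = k² + p = p + k²)
(J + (z(-3, -48 - 1*3) - 6436)) - 10648 = (18008 + (((-48 - 1*3) + (-3)²) - 6436)) - 10648 = (18008 + (((-48 - 3) + 9) - 6436)) - 10648 = (18008 + ((-51 + 9) - 6436)) - 10648 = (18008 + (-42 - 6436)) - 10648 = (18008 - 6478) - 10648 = 11530 - 10648 = 882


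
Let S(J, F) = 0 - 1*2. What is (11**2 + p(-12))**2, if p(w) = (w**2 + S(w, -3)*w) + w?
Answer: 76729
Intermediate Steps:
S(J, F) = -2 (S(J, F) = 0 - 2 = -2)
p(w) = w**2 - w (p(w) = (w**2 - 2*w) + w = w**2 - w)
(11**2 + p(-12))**2 = (11**2 - 12*(-1 - 12))**2 = (121 - 12*(-13))**2 = (121 + 156)**2 = 277**2 = 76729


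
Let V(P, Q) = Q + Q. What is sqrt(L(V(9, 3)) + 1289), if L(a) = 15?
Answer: 2*sqrt(326) ≈ 36.111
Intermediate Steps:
V(P, Q) = 2*Q
sqrt(L(V(9, 3)) + 1289) = sqrt(15 + 1289) = sqrt(1304) = 2*sqrt(326)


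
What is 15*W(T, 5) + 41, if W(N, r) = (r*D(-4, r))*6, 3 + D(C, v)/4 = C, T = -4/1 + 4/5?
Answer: -12559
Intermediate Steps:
T = -16/5 (T = -4*1 + 4*(⅕) = -4 + ⅘ = -16/5 ≈ -3.2000)
D(C, v) = -12 + 4*C
W(N, r) = -168*r (W(N, r) = (r*(-12 + 4*(-4)))*6 = (r*(-12 - 16))*6 = (r*(-28))*6 = -28*r*6 = -168*r)
15*W(T, 5) + 41 = 15*(-168*5) + 41 = 15*(-840) + 41 = -12600 + 41 = -12559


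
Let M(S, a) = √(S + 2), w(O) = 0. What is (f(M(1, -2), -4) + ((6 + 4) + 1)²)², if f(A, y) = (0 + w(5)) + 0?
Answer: 14641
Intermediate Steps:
M(S, a) = √(2 + S)
f(A, y) = 0 (f(A, y) = (0 + 0) + 0 = 0 + 0 = 0)
(f(M(1, -2), -4) + ((6 + 4) + 1)²)² = (0 + ((6 + 4) + 1)²)² = (0 + (10 + 1)²)² = (0 + 11²)² = (0 + 121)² = 121² = 14641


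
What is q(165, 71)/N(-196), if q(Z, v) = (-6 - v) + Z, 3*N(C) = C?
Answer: -66/49 ≈ -1.3469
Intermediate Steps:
N(C) = C/3
q(Z, v) = -6 + Z - v
q(165, 71)/N(-196) = (-6 + 165 - 1*71)/(((⅓)*(-196))) = (-6 + 165 - 71)/(-196/3) = 88*(-3/196) = -66/49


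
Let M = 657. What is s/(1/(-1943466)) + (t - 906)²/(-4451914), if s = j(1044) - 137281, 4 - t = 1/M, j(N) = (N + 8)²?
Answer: -3620493498795683770268173/1921664226186 ≈ -1.8840e+12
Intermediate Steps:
j(N) = (8 + N)²
t = 2627/657 (t = 4 - 1/657 = 2627/657 ≈ 3.9985)
s = 969423 (s = (8 + 1044)² - 137281 = 1052² - 137281 = 1106704 - 137281 = 969423)
s/(1/(-1943466)) + (t - 906)²/(-4451914) = 969423/(1/(-1943466)) + (2627/657 - 906)²/(-4451914) = 969423/(-1/1943466) + (-592615/657)²*(-1/4451914) = 969423*(-1943466) + (351192538225/431649)*(-1/4451914) = -1884040640118 - 351192538225/1921664226186 = -3620493498795683770268173/1921664226186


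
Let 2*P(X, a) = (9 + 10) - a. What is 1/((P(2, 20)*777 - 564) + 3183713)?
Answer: 2/6365521 ≈ 3.1419e-7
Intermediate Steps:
P(X, a) = 19/2 - a/2 (P(X, a) = ((9 + 10) - a)/2 = (19 - a)/2 = 19/2 - a/2)
1/((P(2, 20)*777 - 564) + 3183713) = 1/(((19/2 - ½*20)*777 - 564) + 3183713) = 1/(((19/2 - 10)*777 - 564) + 3183713) = 1/((-½*777 - 564) + 3183713) = 1/((-777/2 - 564) + 3183713) = 1/(-1905/2 + 3183713) = 1/(6365521/2) = 2/6365521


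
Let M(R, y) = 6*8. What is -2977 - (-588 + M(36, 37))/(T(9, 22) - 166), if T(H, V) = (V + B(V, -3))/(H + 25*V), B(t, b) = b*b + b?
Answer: -46077707/15461 ≈ -2980.3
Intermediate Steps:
M(R, y) = 48
B(t, b) = b + b**2 (B(t, b) = b**2 + b = b + b**2)
T(H, V) = (6 + V)/(H + 25*V) (T(H, V) = (V - 3*(1 - 3))/(H + 25*V) = (V - 3*(-2))/(H + 25*V) = (V + 6)/(H + 25*V) = (6 + V)/(H + 25*V))
-2977 - (-588 + M(36, 37))/(T(9, 22) - 166) = -2977 - (-588 + 48)/((6 + 22)/(9 + 25*22) - 166) = -2977 - (-540)/(28/(9 + 550) - 166) = -2977 - (-540)/(28/559 - 166) = -2977 - (-540)/(-92766/559) = -2977 - (-540)*(-559)/92766 = -2977 - 1*50310/15461 = -2977 - 50310/15461 = -46077707/15461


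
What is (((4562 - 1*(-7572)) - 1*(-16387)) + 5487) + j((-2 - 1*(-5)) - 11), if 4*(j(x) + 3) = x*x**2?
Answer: 33877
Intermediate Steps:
j(x) = -3 + x**3/4 (j(x) = -3 + (x*x**2)/4 = -3 + x**3/4)
(((4562 - 1*(-7572)) - 1*(-16387)) + 5487) + j((-2 - 1*(-5)) - 11) = (((4562 - 1*(-7572)) - 1*(-16387)) + 5487) + (-3 + ((-2 - 1*(-5)) - 11)**3/4) = (((4562 + 7572) + 16387) + 5487) + (-3 + ((-2 + 5) - 11)**3/4) = ((12134 + 16387) + 5487) + (-3 + (3 - 11)**3/4) = (28521 + 5487) + (-3 + (1/4)*(-8)**3) = 34008 + (-3 + (1/4)*(-512)) = 34008 + (-3 - 128) = 34008 - 131 = 33877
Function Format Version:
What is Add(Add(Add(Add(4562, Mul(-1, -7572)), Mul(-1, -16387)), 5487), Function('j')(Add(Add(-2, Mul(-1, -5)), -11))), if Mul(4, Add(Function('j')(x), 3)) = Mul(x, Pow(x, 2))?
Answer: 33877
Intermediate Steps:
Function('j')(x) = Add(-3, Mul(Rational(1, 4), Pow(x, 3))) (Function('j')(x) = Add(-3, Mul(Rational(1, 4), Mul(x, Pow(x, 2)))) = Add(-3, Mul(Rational(1, 4), Pow(x, 3))))
Add(Add(Add(Add(4562, Mul(-1, -7572)), Mul(-1, -16387)), 5487), Function('j')(Add(Add(-2, Mul(-1, -5)), -11))) = Add(Add(Add(Add(4562, Mul(-1, -7572)), Mul(-1, -16387)), 5487), Add(-3, Mul(Rational(1, 4), Pow(Add(Add(-2, Mul(-1, -5)), -11), 3)))) = Add(Add(Add(Add(4562, 7572), 16387), 5487), Add(-3, Mul(Rational(1, 4), Pow(Add(Add(-2, 5), -11), 3)))) = Add(Add(Add(12134, 16387), 5487), Add(-3, Mul(Rational(1, 4), Pow(Add(3, -11), 3)))) = Add(Add(28521, 5487), Add(-3, Mul(Rational(1, 4), Pow(-8, 3)))) = Add(34008, Add(-3, Mul(Rational(1, 4), -512))) = Add(34008, Add(-3, -128)) = Add(34008, -131) = 33877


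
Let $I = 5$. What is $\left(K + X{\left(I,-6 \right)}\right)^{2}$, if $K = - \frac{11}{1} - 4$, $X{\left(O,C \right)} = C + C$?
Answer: $729$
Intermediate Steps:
$X{\left(O,C \right)} = 2 C$
$K = -15$ ($K = \left(-11\right) 1 - 4 = -11 - 4 = -15$)
$\left(K + X{\left(I,-6 \right)}\right)^{2} = \left(-15 + 2 \left(-6\right)\right)^{2} = \left(-15 - 12\right)^{2} = \left(-27\right)^{2} = 729$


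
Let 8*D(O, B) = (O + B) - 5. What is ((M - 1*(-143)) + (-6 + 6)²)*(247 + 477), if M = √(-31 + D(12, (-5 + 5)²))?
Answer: 103532 + 181*I*√482 ≈ 1.0353e+5 + 3973.8*I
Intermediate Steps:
D(O, B) = -5/8 + B/8 + O/8 (D(O, B) = ((O + B) - 5)/8 = ((B + O) - 5)/8 = (-5 + B + O)/8 = -5/8 + B/8 + O/8)
M = I*√482/4 (M = √(-31 + (-5/8 + (-5 + 5)²/8 + (⅛)*12)) = √(-31 + (-5/8 + (⅛)*0² + 3/2)) = √(-31 + (-5/8 + (⅛)*0 + 3/2)) = √(-31 + (-5/8 + 0 + 3/2)) = √(-31 + 7/8) = √(-241/8) = I*√482/4 ≈ 5.4886*I)
((M - 1*(-143)) + (-6 + 6)²)*(247 + 477) = ((I*√482/4 - 1*(-143)) + (-6 + 6)²)*(247 + 477) = ((I*√482/4 + 143) + 0²)*724 = ((143 + I*√482/4) + 0)*724 = (143 + I*√482/4)*724 = 103532 + 181*I*√482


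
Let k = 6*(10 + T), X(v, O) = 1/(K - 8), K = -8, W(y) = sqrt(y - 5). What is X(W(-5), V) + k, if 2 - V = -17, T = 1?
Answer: 1055/16 ≈ 65.938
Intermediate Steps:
W(y) = sqrt(-5 + y)
V = 19 (V = 2 - 1*(-17) = 2 + 17 = 19)
X(v, O) = -1/16 (X(v, O) = 1/(-8 - 8) = 1/(-16) = -1/16)
k = 66 (k = 6*(10 + 1) = 6*11 = 66)
X(W(-5), V) + k = -1/16 + 66 = 1055/16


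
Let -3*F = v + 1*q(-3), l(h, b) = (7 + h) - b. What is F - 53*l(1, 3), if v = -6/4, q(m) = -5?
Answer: -1577/6 ≈ -262.83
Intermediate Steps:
l(h, b) = 7 + h - b
v = -3/2 (v = -6*¼ = -3/2 ≈ -1.5000)
F = 13/6 (F = -(-3/2 + 1*(-5))/3 = -(-3/2 - 5)/3 = -⅓*(-13/2) = 13/6 ≈ 2.1667)
F - 53*l(1, 3) = 13/6 - 53*(7 + 1 - 1*3) = 13/6 - 53*(7 + 1 - 3) = 13/6 - 53*5 = 13/6 - 265 = -1577/6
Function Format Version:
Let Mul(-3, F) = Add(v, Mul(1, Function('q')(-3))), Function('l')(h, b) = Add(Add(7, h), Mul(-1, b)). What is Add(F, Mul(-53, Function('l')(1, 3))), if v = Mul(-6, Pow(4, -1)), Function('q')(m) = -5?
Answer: Rational(-1577, 6) ≈ -262.83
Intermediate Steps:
Function('l')(h, b) = Add(7, h, Mul(-1, b))
v = Rational(-3, 2) (v = Mul(-6, Rational(1, 4)) = Rational(-3, 2) ≈ -1.5000)
F = Rational(13, 6) (F = Mul(Rational(-1, 3), Add(Rational(-3, 2), Mul(1, -5))) = Mul(Rational(-1, 3), Add(Rational(-3, 2), -5)) = Mul(Rational(-1, 3), Rational(-13, 2)) = Rational(13, 6) ≈ 2.1667)
Add(F, Mul(-53, Function('l')(1, 3))) = Add(Rational(13, 6), Mul(-53, Add(7, 1, Mul(-1, 3)))) = Add(Rational(13, 6), Mul(-53, Add(7, 1, -3))) = Add(Rational(13, 6), Mul(-53, 5)) = Add(Rational(13, 6), -265) = Rational(-1577, 6)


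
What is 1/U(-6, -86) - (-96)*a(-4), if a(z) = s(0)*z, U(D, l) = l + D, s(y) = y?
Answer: -1/92 ≈ -0.010870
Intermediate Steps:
U(D, l) = D + l
a(z) = 0 (a(z) = 0*z = 0)
1/U(-6, -86) - (-96)*a(-4) = 1/(-6 - 86) - (-96)*0 = 1/(-92) - 1*0 = -1/92 + 0 = -1/92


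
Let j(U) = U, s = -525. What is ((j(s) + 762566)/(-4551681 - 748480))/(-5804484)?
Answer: 108863/4394957103132 ≈ 2.4770e-8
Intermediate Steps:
((j(s) + 762566)/(-4551681 - 748480))/(-5804484) = ((-525 + 762566)/(-4551681 - 748480))/(-5804484) = (762041/(-5300161))*(-1/5804484) = (762041*(-1/5300161))*(-1/5804484) = -762041/5300161*(-1/5804484) = 108863/4394957103132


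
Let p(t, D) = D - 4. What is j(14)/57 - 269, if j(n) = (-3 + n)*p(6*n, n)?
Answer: -15223/57 ≈ -267.07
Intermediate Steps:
p(t, D) = -4 + D
j(n) = (-4 + n)*(-3 + n) (j(n) = (-3 + n)*(-4 + n) = (-4 + n)*(-3 + n))
j(14)/57 - 269 = ((-4 + 14)*(-3 + 14))/57 - 269 = (10*11)*(1/57) - 269 = 110*(1/57) - 269 = 110/57 - 269 = -15223/57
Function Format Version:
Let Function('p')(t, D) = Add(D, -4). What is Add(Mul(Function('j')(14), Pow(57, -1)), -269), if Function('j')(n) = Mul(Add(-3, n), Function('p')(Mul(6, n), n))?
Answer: Rational(-15223, 57) ≈ -267.07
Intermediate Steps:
Function('p')(t, D) = Add(-4, D)
Function('j')(n) = Mul(Add(-4, n), Add(-3, n)) (Function('j')(n) = Mul(Add(-3, n), Add(-4, n)) = Mul(Add(-4, n), Add(-3, n)))
Add(Mul(Function('j')(14), Pow(57, -1)), -269) = Add(Mul(Mul(Add(-4, 14), Add(-3, 14)), Pow(57, -1)), -269) = Add(Mul(Mul(10, 11), Rational(1, 57)), -269) = Add(Mul(110, Rational(1, 57)), -269) = Add(Rational(110, 57), -269) = Rational(-15223, 57)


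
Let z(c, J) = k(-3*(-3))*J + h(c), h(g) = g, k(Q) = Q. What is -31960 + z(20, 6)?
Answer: -31886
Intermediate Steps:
z(c, J) = c + 9*J (z(c, J) = (-3*(-3))*J + c = 9*J + c = c + 9*J)
-31960 + z(20, 6) = -31960 + (20 + 9*6) = -31960 + (20 + 54) = -31960 + 74 = -31886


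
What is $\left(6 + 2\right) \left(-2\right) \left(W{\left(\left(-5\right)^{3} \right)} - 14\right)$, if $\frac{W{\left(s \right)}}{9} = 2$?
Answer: $-64$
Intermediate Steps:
$W{\left(s \right)} = 18$ ($W{\left(s \right)} = 9 \cdot 2 = 18$)
$\left(6 + 2\right) \left(-2\right) \left(W{\left(\left(-5\right)^{3} \right)} - 14\right) = \left(6 + 2\right) \left(-2\right) \left(18 - 14\right) = 8 \left(-2\right) 4 = \left(-16\right) 4 = -64$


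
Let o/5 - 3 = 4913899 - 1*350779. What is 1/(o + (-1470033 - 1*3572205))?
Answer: 1/17773377 ≈ 5.6264e-8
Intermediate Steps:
o = 22815615 (o = 15 + 5*(4913899 - 1*350779) = 15 + 5*(4913899 - 350779) = 15 + 5*4563120 = 15 + 22815600 = 22815615)
1/(o + (-1470033 - 1*3572205)) = 1/(22815615 + (-1470033 - 1*3572205)) = 1/(22815615 + (-1470033 - 3572205)) = 1/(22815615 - 5042238) = 1/17773377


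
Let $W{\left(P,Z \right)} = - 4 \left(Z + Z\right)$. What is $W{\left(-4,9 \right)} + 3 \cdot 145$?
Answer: $363$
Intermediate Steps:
$W{\left(P,Z \right)} = - 8 Z$ ($W{\left(P,Z \right)} = - 4 \cdot 2 Z = - 8 Z$)
$W{\left(-4,9 \right)} + 3 \cdot 145 = \left(-8\right) 9 + 3 \cdot 145 = -72 + 435 = 363$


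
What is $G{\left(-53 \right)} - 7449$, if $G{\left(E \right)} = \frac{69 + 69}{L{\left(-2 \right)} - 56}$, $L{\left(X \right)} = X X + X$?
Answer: $- \frac{67064}{9} \approx -7451.6$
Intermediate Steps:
$L{\left(X \right)} = X + X^{2}$ ($L{\left(X \right)} = X^{2} + X = X + X^{2}$)
$G{\left(E \right)} = - \frac{23}{9}$ ($G{\left(E \right)} = \frac{69 + 69}{- 2 \left(1 - 2\right) - 56} = \frac{138}{\left(-2\right) \left(-1\right) - 56} = \frac{138}{2 - 56} = \frac{138}{-54} = 138 \left(- \frac{1}{54}\right) = - \frac{23}{9}$)
$G{\left(-53 \right)} - 7449 = - \frac{23}{9} - 7449 = - \frac{67064}{9}$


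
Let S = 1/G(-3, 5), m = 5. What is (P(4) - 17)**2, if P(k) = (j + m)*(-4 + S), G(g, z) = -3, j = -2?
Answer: 900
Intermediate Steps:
S = -1/3 (S = 1/(-3) = -1/3 ≈ -0.33333)
P(k) = -13 (P(k) = (-2 + 5)*(-4 - 1/3) = 3*(-13/3) = -13)
(P(4) - 17)**2 = (-13 - 17)**2 = (-30)**2 = 900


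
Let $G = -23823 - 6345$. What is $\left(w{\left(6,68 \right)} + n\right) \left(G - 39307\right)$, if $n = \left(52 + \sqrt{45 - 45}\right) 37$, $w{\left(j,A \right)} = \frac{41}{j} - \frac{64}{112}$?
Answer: $- \frac{804629675}{6} \approx -1.341 \cdot 10^{8}$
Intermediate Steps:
$w{\left(j,A \right)} = - \frac{4}{7} + \frac{41}{j}$ ($w{\left(j,A \right)} = \frac{41}{j} - \frac{4}{7} = - \frac{4}{7} + \frac{41}{j}$)
$G = -30168$ ($G = -23823 - 6345 = -30168$)
$n = 1924$ ($n = \left(52 + \sqrt{0}\right) 37 = \left(52 + 0\right) 37 = 52 \cdot 37 = 1924$)
$\left(w{\left(6,68 \right)} + n\right) \left(G - 39307\right) = \left(\left(- \frac{4}{7} + \frac{41}{6}\right) + 1924\right) \left(-30168 - 39307\right) = \left(\left(- \frac{4}{7} + 41 \cdot \frac{1}{6}\right) + 1924\right) \left(-69475\right) = \left(\left(- \frac{4}{7} + \frac{41}{6}\right) + 1924\right) \left(-69475\right) = \left(\frac{263}{42} + 1924\right) \left(-69475\right) = \frac{81071}{42} \left(-69475\right) = - \frac{804629675}{6}$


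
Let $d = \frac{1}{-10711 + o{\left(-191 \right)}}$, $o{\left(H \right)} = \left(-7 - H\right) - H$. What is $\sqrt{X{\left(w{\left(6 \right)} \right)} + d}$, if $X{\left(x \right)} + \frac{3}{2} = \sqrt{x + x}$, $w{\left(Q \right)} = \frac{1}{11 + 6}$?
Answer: $\frac{\sqrt{-10016230 + 392768 \sqrt{34}}}{2584} \approx 1.0757 i$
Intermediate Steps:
$o{\left(H \right)} = -7 - 2 H$
$w{\left(Q \right)} = \frac{1}{17}$
$X{\left(x \right)} = - \frac{3}{2} + \sqrt{2} \sqrt{x}$ ($X{\left(x \right)} = - \frac{3}{2} + \sqrt{x + x} = - \frac{3}{2} + \sqrt{2 x} = - \frac{3}{2} + \sqrt{2} \sqrt{x}$)
$d = - \frac{1}{10336}$ ($d = \frac{1}{-10711 - -375} = \frac{1}{-10711 + \left(-7 + 382\right)} = \frac{1}{-10711 + 375} = \frac{1}{-10336} = - \frac{1}{10336} \approx -9.6749 \cdot 10^{-5}$)
$\sqrt{X{\left(w{\left(6 \right)} \right)} + d} = \sqrt{\left(- \frac{3}{2} + \frac{\sqrt{2}}{\sqrt{17}}\right) - \frac{1}{10336}} = \sqrt{\left(- \frac{3}{2} + \sqrt{2} \frac{\sqrt{17}}{17}\right) - \frac{1}{10336}} = \sqrt{\left(- \frac{3}{2} + \frac{\sqrt{34}}{17}\right) - \frac{1}{10336}} = \sqrt{- \frac{15505}{10336} + \frac{\sqrt{34}}{17}}$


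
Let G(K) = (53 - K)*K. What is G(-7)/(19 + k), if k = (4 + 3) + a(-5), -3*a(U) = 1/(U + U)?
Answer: -12600/781 ≈ -16.133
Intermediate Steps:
a(U) = -1/(6*U) (a(U) = -1/(3*(U + U)) = -1/(2*U)/3 = -1/(6*U))
k = 211/30 (k = (4 + 3) - ⅙/(-5) = 7 - ⅙*(-⅕) = 7 + 1/30 = 211/30 ≈ 7.0333)
G(K) = K*(53 - K)
G(-7)/(19 + k) = (-7*(53 - 1*(-7)))/(19 + 211/30) = (-7*(53 + 7))/(781/30) = -7*60*(30/781) = -420*30/781 = -12600/781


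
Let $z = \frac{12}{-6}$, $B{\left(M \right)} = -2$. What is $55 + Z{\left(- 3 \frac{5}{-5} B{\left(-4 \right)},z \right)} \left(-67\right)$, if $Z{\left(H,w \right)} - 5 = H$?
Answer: $122$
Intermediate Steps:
$z = -2$ ($z = 12 \left(- \frac{1}{6}\right) = -2$)
$Z{\left(H,w \right)} = 5 + H$
$55 + Z{\left(- 3 \frac{5}{-5} B{\left(-4 \right)},z \right)} \left(-67\right) = 55 + \left(5 + - 3 \frac{5}{-5} \left(-2\right)\right) \left(-67\right) = 55 + \left(5 + - 3 \cdot 5 \left(- \frac{1}{5}\right) \left(-2\right)\right) \left(-67\right) = 55 + \left(5 + \left(-3\right) \left(-1\right) \left(-2\right)\right) \left(-67\right) = 55 + \left(5 + 3 \left(-2\right)\right) \left(-67\right) = 55 + \left(5 - 6\right) \left(-67\right) = 55 - -67 = 55 + 67 = 122$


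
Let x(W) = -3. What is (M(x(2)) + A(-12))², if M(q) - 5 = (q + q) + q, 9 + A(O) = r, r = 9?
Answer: 16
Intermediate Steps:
A(O) = 0 (A(O) = -9 + 9 = 0)
M(q) = 5 + 3*q (M(q) = 5 + ((q + q) + q) = 5 + (2*q + q) = 5 + 3*q)
(M(x(2)) + A(-12))² = ((5 + 3*(-3)) + 0)² = ((5 - 9) + 0)² = (-4 + 0)² = (-4)² = 16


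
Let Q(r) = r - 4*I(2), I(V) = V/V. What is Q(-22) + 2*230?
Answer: 434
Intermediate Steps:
I(V) = 1
Q(r) = -4 + r (Q(r) = r - 4*1 = r - 4 = -4 + r)
Q(-22) + 2*230 = (-4 - 22) + 2*230 = -26 + 460 = 434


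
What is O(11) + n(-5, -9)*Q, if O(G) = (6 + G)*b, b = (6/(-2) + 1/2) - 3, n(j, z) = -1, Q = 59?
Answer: -305/2 ≈ -152.50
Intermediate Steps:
b = -11/2 (b = (6*(-1/2) + 1*(1/2)) - 3 = (-3 + 1/2) - 3 = -5/2 - 3 = -11/2 ≈ -5.5000)
O(G) = -33 - 11*G/2 (O(G) = (6 + G)*(-11/2) = -33 - 11*G/2)
O(11) + n(-5, -9)*Q = (-33 - 11/2*11) - 1*59 = (-33 - 121/2) - 59 = -187/2 - 59 = -305/2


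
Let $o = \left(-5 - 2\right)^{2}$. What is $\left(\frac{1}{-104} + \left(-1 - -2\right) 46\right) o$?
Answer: $\frac{234367}{104} \approx 2253.5$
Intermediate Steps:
$o = 49$ ($o = \left(-7\right)^{2} = 49$)
$\left(\frac{1}{-104} + \left(-1 - -2\right) 46\right) o = \left(\frac{1}{-104} + \left(-1 - -2\right) 46\right) 49 = \left(- \frac{1}{104} + \left(-1 + 2\right) 46\right) 49 = \left(- \frac{1}{104} + 1 \cdot 46\right) 49 = \left(- \frac{1}{104} + 46\right) 49 = \frac{4783}{104} \cdot 49 = \frac{234367}{104}$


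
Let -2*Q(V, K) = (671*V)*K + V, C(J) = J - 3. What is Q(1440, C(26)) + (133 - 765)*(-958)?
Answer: -10507024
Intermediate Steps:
C(J) = -3 + J
Q(V, K) = -V/2 - 671*K*V/2 (Q(V, K) = -((671*V)*K + V)/2 = -(671*K*V + V)/2 = -(V + 671*K*V)/2 = -V/2 - 671*K*V/2)
Q(1440, C(26)) + (133 - 765)*(-958) = -½*1440*(1 + 671*(-3 + 26)) + (133 - 765)*(-958) = -½*1440*(1 + 671*23) - 632*(-958) = -½*1440*(1 + 15433) + 605456 = -½*1440*15434 + 605456 = -11112480 + 605456 = -10507024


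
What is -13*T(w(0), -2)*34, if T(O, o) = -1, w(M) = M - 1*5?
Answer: 442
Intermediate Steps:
w(M) = -5 + M (w(M) = M - 5 = -5 + M)
-13*T(w(0), -2)*34 = -13*(-1)*34 = 13*34 = 442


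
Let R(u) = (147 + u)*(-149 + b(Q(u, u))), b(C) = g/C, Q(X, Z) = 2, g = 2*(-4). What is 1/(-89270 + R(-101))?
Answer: -1/96308 ≈ -1.0383e-5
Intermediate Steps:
g = -8
b(C) = -8/C
R(u) = -22491 - 153*u (R(u) = (147 + u)*(-149 - 8/2) = (147 + u)*(-149 - 8*1/2) = (147 + u)*(-149 - 4) = (147 + u)*(-153) = -22491 - 153*u)
1/(-89270 + R(-101)) = 1/(-89270 + (-22491 - 153*(-101))) = 1/(-89270 + (-22491 + 15453)) = 1/(-89270 - 7038) = 1/(-96308) = -1/96308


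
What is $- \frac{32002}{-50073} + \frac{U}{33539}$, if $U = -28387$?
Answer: $- \frac{348107173}{1679398347} \approx -0.20728$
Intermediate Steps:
$- \frac{32002}{-50073} + \frac{U}{33539} = - \frac{32002}{-50073} - \frac{28387}{33539} = \left(-32002\right) \left(- \frac{1}{50073}\right) - \frac{28387}{33539} = \frac{32002}{50073} - \frac{28387}{33539} = - \frac{348107173}{1679398347}$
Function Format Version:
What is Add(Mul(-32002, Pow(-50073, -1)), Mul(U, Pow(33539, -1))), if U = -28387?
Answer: Rational(-348107173, 1679398347) ≈ -0.20728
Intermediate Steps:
Add(Mul(-32002, Pow(-50073, -1)), Mul(U, Pow(33539, -1))) = Add(Mul(-32002, Pow(-50073, -1)), Mul(-28387, Pow(33539, -1))) = Add(Mul(-32002, Rational(-1, 50073)), Mul(-28387, Rational(1, 33539))) = Add(Rational(32002, 50073), Rational(-28387, 33539)) = Rational(-348107173, 1679398347)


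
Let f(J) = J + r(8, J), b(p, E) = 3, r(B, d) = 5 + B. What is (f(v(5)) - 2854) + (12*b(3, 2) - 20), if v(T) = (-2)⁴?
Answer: -2809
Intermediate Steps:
v(T) = 16
f(J) = 13 + J (f(J) = J + (5 + 8) = J + 13 = 13 + J)
(f(v(5)) - 2854) + (12*b(3, 2) - 20) = ((13 + 16) - 2854) + (12*3 - 20) = (29 - 2854) + (36 - 20) = -2825 + 16 = -2809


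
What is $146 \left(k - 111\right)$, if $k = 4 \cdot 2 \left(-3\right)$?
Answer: $-19710$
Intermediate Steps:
$k = -24$ ($k = 8 \left(-3\right) = -24$)
$146 \left(k - 111\right) = 146 \left(-24 - 111\right) = 146 \left(-135\right) = -19710$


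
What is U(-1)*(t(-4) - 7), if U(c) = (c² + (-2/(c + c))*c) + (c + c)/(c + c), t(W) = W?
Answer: -11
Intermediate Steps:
U(c) = c² (U(c) = (c² + (-2*1/(2*c))*c) + (2*c)/((2*c)) = (c² + (-1/c)*c) + (2*c)*(1/(2*c)) = (c² + (-1/c)*c) + 1 = (c² - 1) + 1 = (-1 + c²) + 1 = c²)
U(-1)*(t(-4) - 7) = (-1)²*(-4 - 7) = 1*(-11) = -11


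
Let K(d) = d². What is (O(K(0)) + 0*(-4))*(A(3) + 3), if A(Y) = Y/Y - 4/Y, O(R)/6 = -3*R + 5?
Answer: 80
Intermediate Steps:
O(R) = 30 - 18*R (O(R) = 6*(-3*R + 5) = 6*(5 - 3*R) = 30 - 18*R)
A(Y) = 1 - 4/Y
(O(K(0)) + 0*(-4))*(A(3) + 3) = ((30 - 18*0²) + 0*(-4))*((-4 + 3)/3 + 3) = ((30 - 18*0) + 0)*((⅓)*(-1) + 3) = ((30 + 0) + 0)*(-⅓ + 3) = (30 + 0)*(8/3) = 30*(8/3) = 80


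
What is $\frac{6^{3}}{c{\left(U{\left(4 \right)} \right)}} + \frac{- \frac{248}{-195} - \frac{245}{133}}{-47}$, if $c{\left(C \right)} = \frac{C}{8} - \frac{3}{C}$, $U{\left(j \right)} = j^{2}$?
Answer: $\frac{601871837}{5049915} \approx 119.18$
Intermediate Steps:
$c{\left(C \right)} = - \frac{3}{C} + \frac{C}{8}$ ($c{\left(C \right)} = C \frac{1}{8} - \frac{3}{C} = \frac{C}{8} - \frac{3}{C} = - \frac{3}{C} + \frac{C}{8}$)
$\frac{6^{3}}{c{\left(U{\left(4 \right)} \right)}} + \frac{- \frac{248}{-195} - \frac{245}{133}}{-47} = \frac{6^{3}}{- \frac{3}{4^{2}} + \frac{4^{2}}{8}} + \frac{- \frac{248}{-195} - \frac{245}{133}}{-47} = \frac{216}{- \frac{3}{16} + \frac{1}{8} \cdot 16} + \left(\left(-248\right) \left(- \frac{1}{195}\right) - \frac{35}{19}\right) \left(- \frac{1}{47}\right) = \frac{216}{\left(-3\right) \frac{1}{16} + 2} + \left(\frac{248}{195} - \frac{35}{19}\right) \left(- \frac{1}{47}\right) = \frac{216}{- \frac{3}{16} + 2} - - \frac{2113}{174135} = \frac{216}{\frac{29}{16}} + \frac{2113}{174135} = 216 \cdot \frac{16}{29} + \frac{2113}{174135} = \frac{3456}{29} + \frac{2113}{174135} = \frac{601871837}{5049915}$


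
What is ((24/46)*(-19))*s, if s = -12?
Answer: 2736/23 ≈ 118.96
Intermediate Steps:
((24/46)*(-19))*s = ((24/46)*(-19))*(-12) = ((24*(1/46))*(-19))*(-12) = ((12/23)*(-19))*(-12) = -228/23*(-12) = 2736/23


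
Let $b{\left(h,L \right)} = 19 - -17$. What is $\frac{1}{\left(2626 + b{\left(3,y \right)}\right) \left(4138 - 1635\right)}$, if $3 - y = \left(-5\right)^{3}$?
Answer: $\frac{1}{6662986} \approx 1.5008 \cdot 10^{-7}$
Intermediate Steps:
$y = 128$ ($y = 3 - \left(-5\right)^{3} = 3 - -125 = 3 + 125 = 128$)
$b{\left(h,L \right)} = 36$ ($b{\left(h,L \right)} = 19 + 17 = 36$)
$\frac{1}{\left(2626 + b{\left(3,y \right)}\right) \left(4138 - 1635\right)} = \frac{1}{\left(2626 + 36\right) \left(4138 - 1635\right)} = \frac{1}{2662 \cdot 2503} = \frac{1}{6662986}$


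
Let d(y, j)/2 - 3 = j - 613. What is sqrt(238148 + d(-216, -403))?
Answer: sqrt(236122) ≈ 485.92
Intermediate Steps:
d(y, j) = -1220 + 2*j (d(y, j) = 6 + 2*(j - 613) = 6 + 2*(-613 + j) = 6 + (-1226 + 2*j) = -1220 + 2*j)
sqrt(238148 + d(-216, -403)) = sqrt(238148 + (-1220 + 2*(-403))) = sqrt(238148 + (-1220 - 806)) = sqrt(238148 - 2026) = sqrt(236122)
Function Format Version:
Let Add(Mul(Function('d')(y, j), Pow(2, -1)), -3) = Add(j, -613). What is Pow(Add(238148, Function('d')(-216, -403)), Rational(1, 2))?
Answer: Pow(236122, Rational(1, 2)) ≈ 485.92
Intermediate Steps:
Function('d')(y, j) = Add(-1220, Mul(2, j)) (Function('d')(y, j) = Add(6, Mul(2, Add(j, -613))) = Add(6, Mul(2, Add(-613, j))) = Add(6, Add(-1226, Mul(2, j))) = Add(-1220, Mul(2, j)))
Pow(Add(238148, Function('d')(-216, -403)), Rational(1, 2)) = Pow(Add(238148, Add(-1220, Mul(2, -403))), Rational(1, 2)) = Pow(Add(238148, Add(-1220, -806)), Rational(1, 2)) = Pow(Add(238148, -2026), Rational(1, 2)) = Pow(236122, Rational(1, 2))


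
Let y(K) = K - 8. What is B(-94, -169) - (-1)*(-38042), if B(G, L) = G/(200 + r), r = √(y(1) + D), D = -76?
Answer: 2*(-19021*√83 + 3804247*I)/(√83 - 200*I) ≈ -38043.0 + 0.021365*I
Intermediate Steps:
y(K) = -8 + K
r = I*√83 (r = √((-8 + 1) - 76) = √(-7 - 76) = √(-83) = I*√83 ≈ 9.1104*I)
B(G, L) = G/(200 + I*√83)
B(-94, -169) - (-1)*(-38042) = ((200/40083)*(-94) - 1/40083*I*(-94)*√83) - (-1)*(-38042) = (-18800/40083 + 94*I*√83/40083) - 1*38042 = (-18800/40083 + 94*I*√83/40083) - 38042 = -1524856286/40083 + 94*I*√83/40083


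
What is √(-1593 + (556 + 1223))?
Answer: √186 ≈ 13.638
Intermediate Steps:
√(-1593 + (556 + 1223)) = √(-1593 + 1779) = √186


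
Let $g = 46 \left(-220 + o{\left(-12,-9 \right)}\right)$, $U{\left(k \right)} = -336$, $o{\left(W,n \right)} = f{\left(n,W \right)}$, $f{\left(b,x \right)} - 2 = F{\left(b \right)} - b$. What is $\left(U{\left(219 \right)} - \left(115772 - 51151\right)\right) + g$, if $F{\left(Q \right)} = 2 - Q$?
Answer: $-74065$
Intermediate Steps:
$f{\left(b,x \right)} = 4 - 2 b$ ($f{\left(b,x \right)} = 2 - \left(-2 + 2 b\right) = 4 - 2 b$)
$o{\left(W,n \right)} = 4 - 2 n$
$g = -9108$ ($g = 46 \left(-220 + \left(4 - -18\right)\right) = 46 \left(-220 + \left(4 + 18\right)\right) = 46 \left(-220 + 22\right) = 46 \left(-198\right) = -9108$)
$\left(U{\left(219 \right)} - \left(115772 - 51151\right)\right) + g = \left(-336 - \left(115772 - 51151\right)\right) - 9108 = \left(-336 - 64621\right) - 9108 = -64957 - 9108 = -74065$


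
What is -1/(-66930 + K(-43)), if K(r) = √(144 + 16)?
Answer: 6693/447962474 + √10/1119906185 ≈ 1.4944e-5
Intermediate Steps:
K(r) = 4*√10 (K(r) = √160 = 4*√10)
-1/(-66930 + K(-43)) = -1/(-66930 + 4*√10)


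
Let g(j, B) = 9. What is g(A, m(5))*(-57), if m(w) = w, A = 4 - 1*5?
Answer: -513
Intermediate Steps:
A = -1 (A = 4 - 5 = -1)
g(A, m(5))*(-57) = 9*(-57) = -513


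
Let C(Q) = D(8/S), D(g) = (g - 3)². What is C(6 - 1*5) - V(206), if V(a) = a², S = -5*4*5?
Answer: -26516571/625 ≈ -42427.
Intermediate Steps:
S = -100 (S = -20*5 = -100)
D(g) = (-3 + g)²
C(Q) = 5929/625 (C(Q) = (-3 + 8/(-100))² = (-3 + 8*(-1/100))² = (-3 - 2/25)² = (-77/25)² = 5929/625)
C(6 - 1*5) - V(206) = 5929/625 - 1*206² = 5929/625 - 1*42436 = 5929/625 - 42436 = -26516571/625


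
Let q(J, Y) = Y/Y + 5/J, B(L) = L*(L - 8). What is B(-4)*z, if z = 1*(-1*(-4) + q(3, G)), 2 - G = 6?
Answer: 320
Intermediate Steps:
G = -4 (G = 2 - 1*6 = 2 - 6 = -4)
B(L) = L*(-8 + L)
q(J, Y) = 1 + 5/J
z = 20/3 (z = 1*(-1*(-4) + (5 + 3)/3) = 1*(4 + (1/3)*8) = 1*(4 + 8/3) = 1*(20/3) = 20/3 ≈ 6.6667)
B(-4)*z = -4*(-8 - 4)*(20/3) = -4*(-12)*(20/3) = 48*(20/3) = 320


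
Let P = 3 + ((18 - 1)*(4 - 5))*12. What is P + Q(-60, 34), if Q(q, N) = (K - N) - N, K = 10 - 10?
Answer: -269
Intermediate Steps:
K = 0
Q(q, N) = -2*N (Q(q, N) = (0 - N) - N = -N - N = -2*N)
P = -201 (P = 3 + (17*(-1))*12 = 3 - 17*12 = 3 - 204 = -201)
P + Q(-60, 34) = -201 - 2*34 = -201 - 68 = -269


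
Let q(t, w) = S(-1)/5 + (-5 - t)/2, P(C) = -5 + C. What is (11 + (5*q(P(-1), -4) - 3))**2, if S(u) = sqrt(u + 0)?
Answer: 437/4 + 21*I ≈ 109.25 + 21.0*I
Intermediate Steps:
S(u) = sqrt(u)
q(t, w) = -5/2 - t/2 + I/5 (q(t, w) = sqrt(-1)/5 + (-5 - t)/2 = I*(1/5) + (-5 - t)*(1/2) = I/5 + (-5/2 - t/2) = -5/2 - t/2 + I/5)
(11 + (5*q(P(-1), -4) - 3))**2 = (11 + (5*(-5/2 - (-5 - 1)/2 + I/5) - 3))**2 = (11 + (5*(-5/2 - 1/2*(-6) + I/5) - 3))**2 = (11 + (5*(-5/2 + 3 + I/5) - 3))**2 = (11 + (5*(1/2 + I/5) - 3))**2 = (11 + ((5/2 + I) - 3))**2 = (11 + (-1/2 + I))**2 = (21/2 + I)**2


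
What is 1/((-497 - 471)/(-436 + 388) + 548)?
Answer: 6/3409 ≈ 0.0017600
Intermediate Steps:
1/((-497 - 471)/(-436 + 388) + 548) = 1/(-968/(-48) + 548) = 1/(-968*(-1/48) + 548) = 1/(121/6 + 548) = 1/(3409/6) = 6/3409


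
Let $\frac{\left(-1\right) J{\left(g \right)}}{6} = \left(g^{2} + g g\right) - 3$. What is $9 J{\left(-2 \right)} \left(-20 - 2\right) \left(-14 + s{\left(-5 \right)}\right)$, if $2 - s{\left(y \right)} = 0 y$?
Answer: $-71280$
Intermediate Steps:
$s{\left(y \right)} = 2$ ($s{\left(y \right)} = 2 - 0 y = 2 - 0 = 2 + 0 = 2$)
$J{\left(g \right)} = 18 - 12 g^{2}$ ($J{\left(g \right)} = - 6 \left(\left(g^{2} + g g\right) - 3\right) = - 6 \left(\left(g^{2} + g^{2}\right) - 3\right) = - 6 \left(2 g^{2} - 3\right) = - 6 \left(-3 + 2 g^{2}\right) = 18 - 12 g^{2}$)
$9 J{\left(-2 \right)} \left(-20 - 2\right) \left(-14 + s{\left(-5 \right)}\right) = 9 \left(18 - 12 \left(-2\right)^{2}\right) \left(-20 - 2\right) \left(-14 + 2\right) = 9 \left(18 - 48\right) \left(\left(-22\right) \left(-12\right)\right) = 9 \left(18 - 48\right) 264 = 9 \left(-30\right) 264 = \left(-270\right) 264 = -71280$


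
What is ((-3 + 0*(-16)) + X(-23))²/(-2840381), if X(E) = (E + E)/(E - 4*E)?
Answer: -121/25563429 ≈ -4.7333e-6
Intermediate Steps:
X(E) = -⅔ (X(E) = (2*E)/((-3*E)) = (2*E)*(-1/(3*E)) = -⅔)
((-3 + 0*(-16)) + X(-23))²/(-2840381) = ((-3 + 0*(-16)) - ⅔)²/(-2840381) = ((-3 + 0) - ⅔)²*(-1/2840381) = (-3 - ⅔)²*(-1/2840381) = (-11/3)²*(-1/2840381) = (121/9)*(-1/2840381) = -121/25563429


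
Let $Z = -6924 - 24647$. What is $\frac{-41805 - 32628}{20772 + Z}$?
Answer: $\frac{74433}{10799} \approx 6.8926$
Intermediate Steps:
$Z = -31571$ ($Z = -6924 - 24647 = -31571$)
$\frac{-41805 - 32628}{20772 + Z} = \frac{-41805 - 32628}{20772 - 31571} = - \frac{74433}{-10799} = \left(-74433\right) \left(- \frac{1}{10799}\right) = \frac{74433}{10799}$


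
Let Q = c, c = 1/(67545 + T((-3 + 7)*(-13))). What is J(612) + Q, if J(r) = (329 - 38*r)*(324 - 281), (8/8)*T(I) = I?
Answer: -66538716472/67493 ≈ -9.8586e+5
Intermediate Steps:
T(I) = I
J(r) = 14147 - 1634*r (J(r) = (329 - 38*r)*43 = 14147 - 1634*r)
c = 1/67493 (c = 1/(67545 + (-3 + 7)*(-13)) = 1/(67545 + 4*(-13)) = 1/(67545 - 52) = 1/67493 ≈ 1.4816e-5)
Q = 1/67493 ≈ 1.4816e-5
J(612) + Q = (14147 - 1634*612) + 1/67493 = (14147 - 1000008) + 1/67493 = -985861 + 1/67493 = -66538716472/67493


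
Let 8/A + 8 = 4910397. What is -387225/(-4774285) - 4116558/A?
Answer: -9650692491376639287/3819428 ≈ -2.5267e+12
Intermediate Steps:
A = 8/4910389 (A = 8/(-8 + 4910397) = 8/4910389 ≈ 1.6292e-6)
-387225/(-4774285) - 4116558/A = -387225/(-4774285) - 4116558/8/4910389 = -387225*(-1/4774285) - 4116558*4910389/8 = 77445/954857 - 10106950560531/4 = -9650692491376639287/3819428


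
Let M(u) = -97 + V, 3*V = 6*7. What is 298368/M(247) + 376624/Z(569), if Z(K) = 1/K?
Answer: 17786523280/83 ≈ 2.1430e+8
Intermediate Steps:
V = 14 (V = (6*7)/3 = (1/3)*42 = 14)
M(u) = -83 (M(u) = -97 + 14 = -83)
298368/M(247) + 376624/Z(569) = 298368/(-83) + 376624/(1/569) = 298368*(-1/83) + 376624/(1/569) = -298368/83 + 376624*569 = -298368/83 + 214299056 = 17786523280/83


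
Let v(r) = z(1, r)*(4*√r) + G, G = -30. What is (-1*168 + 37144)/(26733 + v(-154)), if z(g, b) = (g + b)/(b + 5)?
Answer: 811874230064/586314272955 - 374640832*I*√154/1758942818865 ≈ 1.3847 - 0.0026432*I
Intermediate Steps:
z(g, b) = (b + g)/(5 + b)
v(r) = -30 + 4*√r*(1 + r)/(5 + r) (v(r) = ((r + 1)/(5 + r))*(4*√r) - 30 = ((1 + r)/(5 + r))*(4*√r) - 30 = 4*√r*(1 + r)/(5 + r) - 30 = -30 + 4*√r*(1 + r)/(5 + r))
(-1*168 + 37144)/(26733 + v(-154)) = (-1*168 + 37144)/(26733 + 2*(-75 - 15*(-154) + 2*√(-154)*(1 - 154))/(5 - 154)) = (-168 + 37144)/(26733 + 2*(-75 + 2310 + 2*(I*√154)*(-153))/(-149)) = 36976/(26733 + 2*(-1/149)*(-75 + 2310 - 306*I*√154)) = 36976/(26733 + 2*(-1/149)*(2235 - 306*I*√154)) = 36976/(26733 + (-30 + 612*I*√154/149)) = 36976/(26703 + 612*I*√154/149)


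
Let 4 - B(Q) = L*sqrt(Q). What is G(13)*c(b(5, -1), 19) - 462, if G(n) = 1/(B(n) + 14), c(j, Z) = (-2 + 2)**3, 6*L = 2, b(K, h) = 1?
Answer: -462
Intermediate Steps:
L = 1/3 (L = (1/6)*2 = 1/3 ≈ 0.33333)
c(j, Z) = 0 (c(j, Z) = 0**3 = 0)
B(Q) = 4 - sqrt(Q)/3
G(n) = 1/(18 - sqrt(n)/3) (G(n) = 1/((4 - sqrt(n)/3) + 14) = 1/(18 - sqrt(n)/3))
G(13)*c(b(5, -1), 19) - 462 = -3/(-54 + sqrt(13))*0 - 462 = 0 - 462 = -462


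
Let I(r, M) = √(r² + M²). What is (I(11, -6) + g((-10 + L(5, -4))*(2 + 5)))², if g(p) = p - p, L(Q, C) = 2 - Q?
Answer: 157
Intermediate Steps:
g(p) = 0
I(r, M) = √(M² + r²)
(I(11, -6) + g((-10 + L(5, -4))*(2 + 5)))² = (√((-6)² + 11²) + 0)² = (√(36 + 121) + 0)² = (√157 + 0)² = (√157)² = 157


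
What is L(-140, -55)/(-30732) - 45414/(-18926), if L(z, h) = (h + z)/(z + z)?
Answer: 1002005033/417583264 ≈ 2.3995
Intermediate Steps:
L(z, h) = (h + z)/(2*z) (L(z, h) = (h + z)/((2*z)) = (h + z)*(1/(2*z)) = (h + z)/(2*z))
L(-140, -55)/(-30732) - 45414/(-18926) = ((½)*(-55 - 140)/(-140))/(-30732) - 45414/(-18926) = ((½)*(-1/140)*(-195))*(-1/30732) - 45414*(-1/18926) = (39/56)*(-1/30732) + 22707/9463 = -1/44128 + 22707/9463 = 1002005033/417583264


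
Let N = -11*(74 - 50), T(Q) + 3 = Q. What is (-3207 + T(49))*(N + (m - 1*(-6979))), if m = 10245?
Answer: -53610560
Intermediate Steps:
T(Q) = -3 + Q
N = -264 (N = -11*24 = -264)
(-3207 + T(49))*(N + (m - 1*(-6979))) = (-3207 + (-3 + 49))*(-264 + (10245 - 1*(-6979))) = (-3207 + 46)*(-264 + (10245 + 6979)) = -3161*(-264 + 17224) = -3161*16960 = -53610560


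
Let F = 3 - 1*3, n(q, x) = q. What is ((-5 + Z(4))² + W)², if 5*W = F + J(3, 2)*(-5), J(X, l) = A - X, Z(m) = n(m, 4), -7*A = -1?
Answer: 729/49 ≈ 14.878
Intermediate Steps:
A = ⅐ (A = -⅐*(-1) = ⅐ ≈ 0.14286)
Z(m) = m
F = 0 (F = 3 - 3 = 0)
J(X, l) = ⅐ - X
W = 20/7 (W = (0 + (⅐ - 1*3)*(-5))/5 = (0 + (⅐ - 3)*(-5))/5 = (0 - 20/7*(-5))/5 = (0 + 100/7)/5 = (⅕)*(100/7) = 20/7 ≈ 2.8571)
((-5 + Z(4))² + W)² = ((-5 + 4)² + 20/7)² = ((-1)² + 20/7)² = (1 + 20/7)² = (27/7)² = 729/49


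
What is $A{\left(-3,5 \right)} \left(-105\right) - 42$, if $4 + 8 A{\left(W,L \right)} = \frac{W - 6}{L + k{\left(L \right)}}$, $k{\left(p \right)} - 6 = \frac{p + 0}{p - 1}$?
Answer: $\frac{141}{7} \approx 20.143$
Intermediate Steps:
$k{\left(p \right)} = 6 + \frac{p}{-1 + p}$ ($k{\left(p \right)} = 6 + \frac{p + 0}{p - 1} = 6 + \frac{p}{-1 + p}$)
$A{\left(W,L \right)} = - \frac{1}{2} + \frac{-6 + W}{8 \left(L + \frac{-6 + 7 L}{-1 + L}\right)}$ ($A{\left(W,L \right)} = - \frac{1}{2} + \frac{\left(W - 6\right) \frac{1}{L + \frac{-6 + 7 L}{-1 + L}}}{8} = - \frac{1}{2} + \frac{\left(-6 + W\right) \frac{1}{L + \frac{-6 + 7 L}{-1 + L}}}{8} = - \frac{1}{2} + \frac{\frac{1}{L + \frac{-6 + 7 L}{-1 + L}} \left(-6 + W\right)}{8} = - \frac{1}{2} + \frac{-6 + W}{8 \left(L + \frac{-6 + 7 L}{-1 + L}\right)}$)
$A{\left(-3,5 \right)} \left(-105\right) - 42 = \frac{30 - -3 - 150 - 4 \cdot 5^{2} + 5 \left(-3\right)}{8 \left(-6 + 5^{2} + 6 \cdot 5\right)} \left(-105\right) - 42 = \frac{30 + 3 - 150 - 100 - 15}{8 \left(-6 + 25 + 30\right)} \left(-105\right) - 42 = \frac{30 + 3 - 150 - 100 - 15}{8 \cdot 49} \left(-105\right) - 42 = \frac{1}{8} \cdot \frac{1}{49} \left(-232\right) \left(-105\right) - 42 = \left(- \frac{29}{49}\right) \left(-105\right) - 42 = \frac{435}{7} - 42 = \frac{141}{7}$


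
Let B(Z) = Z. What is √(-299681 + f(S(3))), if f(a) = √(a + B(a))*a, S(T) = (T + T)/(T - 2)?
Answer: √(-299681 + 12*√3) ≈ 547.41*I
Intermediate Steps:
S(T) = 2*T/(-2 + T) (S(T) = (2*T)/(-2 + T) = 2*T/(-2 + T))
f(a) = √2*a^(3/2) (f(a) = √(a + a)*a = √(2*a)*a = (√2*√a)*a = √2*a^(3/2))
√(-299681 + f(S(3))) = √(-299681 + √2*(2*3/(-2 + 3))^(3/2)) = √(-299681 + √2*(2*3/1)^(3/2)) = √(-299681 + √2*(2*3*1)^(3/2)) = √(-299681 + √2*6^(3/2)) = √(-299681 + √2*(6*√6)) = √(-299681 + 12*√3)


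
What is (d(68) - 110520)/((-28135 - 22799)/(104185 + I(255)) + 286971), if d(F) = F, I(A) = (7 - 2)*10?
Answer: -3837654740/9970790417 ≈ -0.38489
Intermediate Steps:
I(A) = 50 (I(A) = 5*10 = 50)
(d(68) - 110520)/((-28135 - 22799)/(104185 + I(255)) + 286971) = (68 - 110520)/((-28135 - 22799)/(104185 + 50) + 286971) = -110452/(-50934/104235 + 286971) = -110452/(-50934*1/104235 + 286971) = -110452/(-16978/34745 + 286971) = -110452/9970790417/34745 = -110452*34745/9970790417 = -3837654740/9970790417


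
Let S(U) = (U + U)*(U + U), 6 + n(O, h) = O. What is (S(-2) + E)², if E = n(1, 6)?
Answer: 121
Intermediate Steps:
n(O, h) = -6 + O
S(U) = 4*U² (S(U) = (2*U)*(2*U) = 4*U²)
E = -5 (E = -6 + 1 = -5)
(S(-2) + E)² = (4*(-2)² - 5)² = (4*4 - 5)² = (16 - 5)² = 11² = 121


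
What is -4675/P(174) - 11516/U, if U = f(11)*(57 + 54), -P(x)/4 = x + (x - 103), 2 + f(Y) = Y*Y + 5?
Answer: 2653051/674436 ≈ 3.9337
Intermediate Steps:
f(Y) = 3 + Y² (f(Y) = -2 + (Y*Y + 5) = -2 + (Y² + 5) = -2 + (5 + Y²) = 3 + Y²)
P(x) = 412 - 8*x (P(x) = -4*(x + (x - 103)) = -4*(x + (-103 + x)) = -4*(-103 + 2*x) = 412 - 8*x)
U = 13764 (U = (3 + 11²)*(57 + 54) = (3 + 121)*111 = 124*111 = 13764)
-4675/P(174) - 11516/U = -4675/(412 - 8*174) - 11516/13764 = -4675/(412 - 1392) - 11516*1/13764 = -4675/(-980) - 2879/3441 = -4675*(-1/980) - 2879/3441 = 935/196 - 2879/3441 = 2653051/674436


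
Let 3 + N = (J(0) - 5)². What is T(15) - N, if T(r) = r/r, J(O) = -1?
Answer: -32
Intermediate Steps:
T(r) = 1
N = 33 (N = -3 + (-1 - 5)² = -3 + (-6)² = -3 + 36 = 33)
T(15) - N = 1 - 1*33 = 1 - 33 = -32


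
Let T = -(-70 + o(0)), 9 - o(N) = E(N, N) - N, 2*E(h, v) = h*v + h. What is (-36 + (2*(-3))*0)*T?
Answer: -2196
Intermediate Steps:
E(h, v) = h/2 + h*v/2 (E(h, v) = (h*v + h)/2 = (h + h*v)/2 = h/2 + h*v/2)
o(N) = 9 + N - N*(1 + N)/2 (o(N) = 9 - (N*(1 + N)/2 - N) = 9 - (-N + N*(1 + N)/2) = 9 + (N - N*(1 + N)/2) = 9 + N - N*(1 + N)/2)
T = 61 (T = -(-70 + (9 + (1/2)*0 - 1/2*0**2)) = -(-70 + (9 + 0 - 1/2*0)) = -(-70 + (9 + 0 + 0)) = -(-70 + 9) = -1*(-61) = 61)
(-36 + (2*(-3))*0)*T = (-36 + (2*(-3))*0)*61 = (-36 - 6*0)*61 = (-36 + 0)*61 = -36*61 = -2196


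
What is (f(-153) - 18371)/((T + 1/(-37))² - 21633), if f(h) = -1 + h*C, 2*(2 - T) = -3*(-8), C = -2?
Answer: 12366177/14738968 ≈ 0.83901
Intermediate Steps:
T = -10 (T = 2 - (-3)*(-8)/2 = 2 - ½*24 = 2 - 12 = -10)
f(h) = -1 - 2*h (f(h) = -1 + h*(-2) = -1 - 2*h)
(f(-153) - 18371)/((T + 1/(-37))² - 21633) = ((-1 - 2*(-153)) - 18371)/((-10 + 1/(-37))² - 21633) = ((-1 + 306) - 18371)/((-10 - 1/37)² - 21633) = (305 - 18371)/((-371/37)² - 21633) = -18066/(137641/1369 - 21633) = -18066/(-29477936/1369) = -18066*(-1369/29477936) = 12366177/14738968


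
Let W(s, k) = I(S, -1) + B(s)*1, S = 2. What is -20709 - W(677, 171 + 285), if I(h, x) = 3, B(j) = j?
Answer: -21389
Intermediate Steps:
W(s, k) = 3 + s (W(s, k) = 3 + s*1 = 3 + s)
-20709 - W(677, 171 + 285) = -20709 - (3 + 677) = -20709 - 1*680 = -20709 - 680 = -21389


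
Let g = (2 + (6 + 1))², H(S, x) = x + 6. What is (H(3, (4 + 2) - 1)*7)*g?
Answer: 6237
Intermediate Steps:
H(S, x) = 6 + x
g = 81 (g = (2 + 7)² = 9² = 81)
(H(3, (4 + 2) - 1)*7)*g = ((6 + ((4 + 2) - 1))*7)*81 = ((6 + (6 - 1))*7)*81 = ((6 + 5)*7)*81 = (11*7)*81 = 77*81 = 6237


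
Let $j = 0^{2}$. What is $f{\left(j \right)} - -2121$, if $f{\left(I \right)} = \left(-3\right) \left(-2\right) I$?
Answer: $2121$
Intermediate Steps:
$j = 0$
$f{\left(I \right)} = 6 I$
$f{\left(j \right)} - -2121 = 6 \cdot 0 - -2121 = 0 + 2121 = 2121$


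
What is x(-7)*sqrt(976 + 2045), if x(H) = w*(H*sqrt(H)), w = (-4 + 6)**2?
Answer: -28*I*sqrt(21147) ≈ -4071.8*I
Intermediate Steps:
w = 4 (w = 2**2 = 4)
x(H) = 4*H**(3/2) (x(H) = 4*(H*sqrt(H)) = 4*H**(3/2))
x(-7)*sqrt(976 + 2045) = (4*(-7)**(3/2))*sqrt(976 + 2045) = (4*(-7*I*sqrt(7)))*sqrt(3021) = (-28*I*sqrt(7))*sqrt(3021) = -28*I*sqrt(21147)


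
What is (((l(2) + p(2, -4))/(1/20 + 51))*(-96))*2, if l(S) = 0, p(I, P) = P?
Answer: 15360/1021 ≈ 15.044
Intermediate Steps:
(((l(2) + p(2, -4))/(1/20 + 51))*(-96))*2 = (((0 - 4)/(1/20 + 51))*(-96))*2 = (-4/(1/20 + 51)*(-96))*2 = (-4/1021/20*(-96))*2 = (-4*20/1021*(-96))*2 = -80/1021*(-96)*2 = (7680/1021)*2 = 15360/1021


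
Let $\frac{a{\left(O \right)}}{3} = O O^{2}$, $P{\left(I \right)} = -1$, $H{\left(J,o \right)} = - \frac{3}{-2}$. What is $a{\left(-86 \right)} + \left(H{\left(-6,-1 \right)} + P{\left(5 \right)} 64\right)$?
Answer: $- \frac{3816461}{2} \approx -1.9082 \cdot 10^{6}$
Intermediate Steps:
$H{\left(J,o \right)} = \frac{3}{2}$ ($H{\left(J,o \right)} = \left(-3\right) \left(- \frac{1}{2}\right) = \frac{3}{2}$)
$a{\left(O \right)} = 3 O^{3}$ ($a{\left(O \right)} = 3 O O^{2} = 3 O^{3}$)
$a{\left(-86 \right)} + \left(H{\left(-6,-1 \right)} + P{\left(5 \right)} 64\right) = 3 \left(-86\right)^{3} + \left(\frac{3}{2} - 64\right) = 3 \left(-636056\right) + \left(\frac{3}{2} - 64\right) = -1908168 - \frac{125}{2} = - \frac{3816461}{2}$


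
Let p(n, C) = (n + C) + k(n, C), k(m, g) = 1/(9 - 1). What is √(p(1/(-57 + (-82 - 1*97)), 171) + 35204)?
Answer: √1970252726/236 ≈ 188.08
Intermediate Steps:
k(m, g) = ⅛ (k(m, g) = 1/8 = ⅛)
p(n, C) = ⅛ + C + n (p(n, C) = (n + C) + ⅛ = (C + n) + ⅛ = ⅛ + C + n)
√(p(1/(-57 + (-82 - 1*97)), 171) + 35204) = √((⅛ + 171 + 1/(-57 + (-82 - 1*97))) + 35204) = √((⅛ + 171 + 1/(-57 + (-82 - 97))) + 35204) = √((⅛ + 171 + 1/(-57 - 179)) + 35204) = √((⅛ + 171 + 1/(-236)) + 35204) = √((⅛ + 171 - 1/236) + 35204) = √(80769/472 + 35204) = √(16697057/472) = √1970252726/236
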